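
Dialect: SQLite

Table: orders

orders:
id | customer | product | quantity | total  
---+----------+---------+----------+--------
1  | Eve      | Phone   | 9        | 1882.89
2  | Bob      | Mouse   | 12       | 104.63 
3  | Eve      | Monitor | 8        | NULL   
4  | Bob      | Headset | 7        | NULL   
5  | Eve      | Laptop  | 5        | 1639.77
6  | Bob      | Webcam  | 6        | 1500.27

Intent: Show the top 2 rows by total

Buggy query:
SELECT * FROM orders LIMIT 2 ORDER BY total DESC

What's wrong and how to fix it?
Bug: ORDER BY cannot follow LIMIT; LIMIT is the final clause

Fix: Swap the clauses: ORDER BY first, then LIMIT

Corrected query:
SELECT * FROM orders ORDER BY total DESC LIMIT 2

Result:
id | customer | product | quantity | total  
---+----------+---------+----------+--------
1  | Eve      | Phone   | 9        | 1882.89
5  | Eve      | Laptop  | 5        | 1639.77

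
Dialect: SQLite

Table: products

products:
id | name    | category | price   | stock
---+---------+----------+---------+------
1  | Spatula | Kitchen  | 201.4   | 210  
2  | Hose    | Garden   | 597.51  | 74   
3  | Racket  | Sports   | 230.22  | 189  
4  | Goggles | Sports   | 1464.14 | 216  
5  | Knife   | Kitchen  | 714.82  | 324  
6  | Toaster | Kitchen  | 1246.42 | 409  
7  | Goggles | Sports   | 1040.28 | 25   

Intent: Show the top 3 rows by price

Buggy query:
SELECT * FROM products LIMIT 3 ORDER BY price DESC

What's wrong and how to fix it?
Bug: LIMIT must come after ORDER BY

Fix: Sort with ORDER BY, then apply LIMIT

Corrected query:
SELECT * FROM products ORDER BY price DESC LIMIT 3

Result:
id | name    | category | price   | stock
---+---------+----------+---------+------
4  | Goggles | Sports   | 1464.14 | 216  
6  | Toaster | Kitchen  | 1246.42 | 409  
7  | Goggles | Sports   | 1040.28 | 25   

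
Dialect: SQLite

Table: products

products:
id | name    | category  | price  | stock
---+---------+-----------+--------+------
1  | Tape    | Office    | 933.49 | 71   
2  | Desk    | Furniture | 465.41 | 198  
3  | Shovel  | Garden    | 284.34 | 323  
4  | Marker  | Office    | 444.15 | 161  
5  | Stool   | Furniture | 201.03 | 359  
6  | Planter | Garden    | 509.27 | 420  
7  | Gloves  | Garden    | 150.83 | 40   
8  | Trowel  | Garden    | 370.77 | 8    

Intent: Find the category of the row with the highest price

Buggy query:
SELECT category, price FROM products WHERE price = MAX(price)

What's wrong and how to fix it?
Bug: WHERE is evaluated per row; an aggregate over the whole table isn't defined there

Fix: Use a subquery: WHERE price = (SELECT MAX(price) FROM products)

Corrected query:
SELECT category, price FROM products WHERE price = (SELECT MAX(price) FROM products)

Result:
category | price 
---------+-------
Office   | 933.49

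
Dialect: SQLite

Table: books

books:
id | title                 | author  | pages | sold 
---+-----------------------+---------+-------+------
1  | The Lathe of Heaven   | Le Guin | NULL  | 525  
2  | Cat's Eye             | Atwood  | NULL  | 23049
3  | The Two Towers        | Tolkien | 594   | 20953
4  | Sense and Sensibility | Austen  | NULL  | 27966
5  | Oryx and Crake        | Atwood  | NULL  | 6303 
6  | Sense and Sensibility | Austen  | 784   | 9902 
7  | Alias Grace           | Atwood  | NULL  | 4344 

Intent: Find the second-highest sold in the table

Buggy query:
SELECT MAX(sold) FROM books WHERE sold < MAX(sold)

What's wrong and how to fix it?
Bug: MAX(sold) on the right of the comparison is an aggregate-in-WHERE error

Fix: Compute the overall MAX in a subquery, then take MAX of rows below it

Corrected query:
SELECT MAX(sold) FROM books WHERE sold < (SELECT MAX(sold) FROM books)

Result:
MAX(sold)
---------
23049    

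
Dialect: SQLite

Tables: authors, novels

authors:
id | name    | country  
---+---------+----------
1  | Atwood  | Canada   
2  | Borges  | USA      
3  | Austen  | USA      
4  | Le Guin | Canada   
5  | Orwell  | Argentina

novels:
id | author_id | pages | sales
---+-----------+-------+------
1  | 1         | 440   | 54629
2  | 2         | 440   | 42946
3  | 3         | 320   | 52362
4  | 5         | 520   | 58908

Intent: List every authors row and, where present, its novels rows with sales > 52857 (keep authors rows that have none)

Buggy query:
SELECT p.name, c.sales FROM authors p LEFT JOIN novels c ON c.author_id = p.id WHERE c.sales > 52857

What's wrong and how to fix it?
Bug: A WHERE condition on the right-hand table after LEFT JOIN drops unmatched parents

Fix: Put 'c.sales > 52857' in the JOIN's ON clause instead of WHERE

Corrected query:
SELECT p.name, c.sales FROM authors p LEFT JOIN novels c ON c.author_id = p.id AND c.sales > 52857

Result:
name    | sales
--------+------
Atwood  | 54629
Borges  | NULL 
Austen  | NULL 
Le Guin | NULL 
Orwell  | 58908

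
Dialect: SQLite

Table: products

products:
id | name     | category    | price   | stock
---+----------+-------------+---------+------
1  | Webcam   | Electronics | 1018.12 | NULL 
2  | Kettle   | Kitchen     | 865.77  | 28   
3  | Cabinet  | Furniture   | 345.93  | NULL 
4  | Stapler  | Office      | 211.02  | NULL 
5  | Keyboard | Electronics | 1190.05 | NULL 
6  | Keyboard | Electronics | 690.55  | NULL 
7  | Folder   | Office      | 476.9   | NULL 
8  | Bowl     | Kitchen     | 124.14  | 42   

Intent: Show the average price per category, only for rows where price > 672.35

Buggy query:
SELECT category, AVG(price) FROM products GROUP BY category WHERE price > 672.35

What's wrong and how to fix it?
Bug: WHERE cannot follow GROUP BY

Fix: Place WHERE between FROM and GROUP BY

Corrected query:
SELECT category, AVG(price) FROM products WHERE price > 672.35 GROUP BY category

Result:
category    | AVG(price)
------------+-----------
Electronics | 966.24    
Kitchen     | 865.77    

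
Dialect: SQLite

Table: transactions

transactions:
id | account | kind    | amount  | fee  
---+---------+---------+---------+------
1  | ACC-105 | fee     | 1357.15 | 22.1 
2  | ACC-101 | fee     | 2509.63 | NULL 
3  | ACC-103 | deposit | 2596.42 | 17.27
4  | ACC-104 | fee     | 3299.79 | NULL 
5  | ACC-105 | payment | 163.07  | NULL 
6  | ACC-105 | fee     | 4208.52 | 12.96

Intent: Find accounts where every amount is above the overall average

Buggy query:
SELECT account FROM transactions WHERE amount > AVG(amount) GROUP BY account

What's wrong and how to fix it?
Bug: WHERE evaluates per row before aggregation, so AVG() is unavailable

Fix: Compute the overall average in a scalar subquery and compare each group's MIN against it in HAVING

Corrected query:
SELECT account FROM transactions GROUP BY account HAVING MIN(amount) > (SELECT AVG(amount) FROM transactions)

Result:
account
-------
ACC-101
ACC-103
ACC-104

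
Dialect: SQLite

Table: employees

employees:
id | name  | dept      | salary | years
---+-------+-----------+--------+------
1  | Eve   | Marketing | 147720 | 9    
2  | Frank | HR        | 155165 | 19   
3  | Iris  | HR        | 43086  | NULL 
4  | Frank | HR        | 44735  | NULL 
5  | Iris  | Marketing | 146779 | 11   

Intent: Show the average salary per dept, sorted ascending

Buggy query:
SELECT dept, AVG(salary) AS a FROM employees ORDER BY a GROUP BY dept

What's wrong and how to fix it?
Bug: ORDER BY appears before GROUP BY; SQL clause order requires GROUP BY first

Fix: Reorder: SELECT … FROM … GROUP BY … ORDER BY …

Corrected query:
SELECT dept, AVG(salary) AS a FROM employees GROUP BY dept ORDER BY a

Result:
dept      | a           
----------+-------------
HR        | 80995.333333
Marketing | 147249.5    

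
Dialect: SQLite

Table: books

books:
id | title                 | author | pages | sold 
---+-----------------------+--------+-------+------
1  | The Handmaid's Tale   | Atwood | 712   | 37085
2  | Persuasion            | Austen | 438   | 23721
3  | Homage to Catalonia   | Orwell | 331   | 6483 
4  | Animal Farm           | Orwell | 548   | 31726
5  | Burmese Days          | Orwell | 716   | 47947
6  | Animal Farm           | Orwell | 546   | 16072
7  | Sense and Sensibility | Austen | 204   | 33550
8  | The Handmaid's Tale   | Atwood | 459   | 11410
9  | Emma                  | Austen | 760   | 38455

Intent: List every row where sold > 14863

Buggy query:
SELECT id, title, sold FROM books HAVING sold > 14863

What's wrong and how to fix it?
Bug: HAVING filters the output of aggregation, but this query has no GROUP BY and no aggregate functions, so SQLite rejects it (HAVING clause on a non-aggregate query); the condition here is per row

Fix: Replace HAVING with WHERE since the condition applies to individual rows

Corrected query:
SELECT id, title, sold FROM books WHERE sold > 14863

Result:
id | title                 | sold 
---+-----------------------+------
1  | The Handmaid's Tale   | 37085
2  | Persuasion            | 23721
4  | Animal Farm           | 31726
5  | Burmese Days          | 47947
6  | Animal Farm           | 16072
7  | Sense and Sensibility | 33550
9  | Emma                  | 38455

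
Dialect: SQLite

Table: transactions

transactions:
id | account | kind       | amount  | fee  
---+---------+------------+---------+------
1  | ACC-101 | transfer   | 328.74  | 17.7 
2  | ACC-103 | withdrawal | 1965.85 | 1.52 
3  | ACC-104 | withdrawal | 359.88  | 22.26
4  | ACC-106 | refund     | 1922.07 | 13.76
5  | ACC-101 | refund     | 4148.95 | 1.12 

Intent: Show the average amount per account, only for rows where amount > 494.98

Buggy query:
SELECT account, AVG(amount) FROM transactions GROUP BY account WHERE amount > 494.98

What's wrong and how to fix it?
Bug: WHERE cannot follow GROUP BY

Fix: Move the WHERE clause before GROUP BY

Corrected query:
SELECT account, AVG(amount) FROM transactions WHERE amount > 494.98 GROUP BY account

Result:
account | AVG(amount)
--------+------------
ACC-101 | 4148.95    
ACC-103 | 1965.85    
ACC-106 | 1922.07    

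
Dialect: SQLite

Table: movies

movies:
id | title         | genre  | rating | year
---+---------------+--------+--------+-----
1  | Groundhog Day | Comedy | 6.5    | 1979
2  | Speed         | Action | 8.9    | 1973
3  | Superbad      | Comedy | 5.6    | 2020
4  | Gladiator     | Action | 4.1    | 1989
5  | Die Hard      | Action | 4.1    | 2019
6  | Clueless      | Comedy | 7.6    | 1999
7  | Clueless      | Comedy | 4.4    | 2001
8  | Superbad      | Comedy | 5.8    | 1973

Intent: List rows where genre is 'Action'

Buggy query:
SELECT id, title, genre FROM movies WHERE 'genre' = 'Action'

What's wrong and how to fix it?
Bug: Single quotes denote string literals in SQL; the column name is being compared as a constant string

Fix: Remove the quotes around the column name (or use double quotes for an identifier)

Corrected query:
SELECT id, title, genre FROM movies WHERE genre = 'Action'

Result:
id | title     | genre 
---+-----------+-------
2  | Speed     | Action
4  | Gladiator | Action
5  | Die Hard  | Action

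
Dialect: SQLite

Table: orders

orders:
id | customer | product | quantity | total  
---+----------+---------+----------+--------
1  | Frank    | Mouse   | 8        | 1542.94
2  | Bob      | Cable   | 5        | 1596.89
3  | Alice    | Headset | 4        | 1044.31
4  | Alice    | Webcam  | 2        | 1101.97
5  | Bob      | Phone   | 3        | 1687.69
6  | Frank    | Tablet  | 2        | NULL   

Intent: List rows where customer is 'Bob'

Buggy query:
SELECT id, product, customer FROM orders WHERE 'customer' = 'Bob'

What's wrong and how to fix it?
Bug: Single quotes denote string literals in SQL; the column name is being compared as a constant string

Fix: Remove the quotes around the column name (or use double quotes for an identifier)

Corrected query:
SELECT id, product, customer FROM orders WHERE customer = 'Bob'

Result:
id | product | customer
---+---------+---------
2  | Cable   | Bob     
5  | Phone   | Bob     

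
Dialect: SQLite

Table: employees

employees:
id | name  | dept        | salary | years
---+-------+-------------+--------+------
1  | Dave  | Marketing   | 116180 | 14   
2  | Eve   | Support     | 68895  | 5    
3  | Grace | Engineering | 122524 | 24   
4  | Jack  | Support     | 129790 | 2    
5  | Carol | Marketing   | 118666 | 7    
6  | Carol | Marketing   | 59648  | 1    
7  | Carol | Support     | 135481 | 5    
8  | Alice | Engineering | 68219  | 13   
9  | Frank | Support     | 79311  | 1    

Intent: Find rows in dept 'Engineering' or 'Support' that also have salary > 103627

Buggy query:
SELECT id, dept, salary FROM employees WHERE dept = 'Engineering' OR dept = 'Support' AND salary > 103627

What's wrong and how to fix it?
Bug: Without parentheses, AND is evaluated before OR, so the salary filter only applies to the 'Support' branch

Fix: Group the OR with parentheses (or use IN), then AND the threshold

Corrected query:
SELECT id, dept, salary FROM employees WHERE (dept = 'Engineering' OR dept = 'Support') AND salary > 103627

Result:
id | dept        | salary
---+-------------+-------
3  | Engineering | 122524
4  | Support     | 129790
7  | Support     | 135481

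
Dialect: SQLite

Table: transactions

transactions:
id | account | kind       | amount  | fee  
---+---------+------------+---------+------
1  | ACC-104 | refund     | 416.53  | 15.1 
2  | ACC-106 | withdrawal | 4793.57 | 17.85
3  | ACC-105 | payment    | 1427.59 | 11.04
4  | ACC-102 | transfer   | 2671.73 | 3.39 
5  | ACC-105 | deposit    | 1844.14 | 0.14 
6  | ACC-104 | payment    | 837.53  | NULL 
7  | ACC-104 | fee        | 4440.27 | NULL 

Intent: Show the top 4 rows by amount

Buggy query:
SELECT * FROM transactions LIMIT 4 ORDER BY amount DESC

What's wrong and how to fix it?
Bug: LIMIT must come after ORDER BY

Fix: Swap the clauses: ORDER BY first, then LIMIT

Corrected query:
SELECT * FROM transactions ORDER BY amount DESC LIMIT 4

Result:
id | account | kind       | amount  | fee  
---+---------+------------+---------+------
2  | ACC-106 | withdrawal | 4793.57 | 17.85
7  | ACC-104 | fee        | 4440.27 | NULL 
4  | ACC-102 | transfer   | 2671.73 | 3.39 
5  | ACC-105 | deposit    | 1844.14 | 0.14 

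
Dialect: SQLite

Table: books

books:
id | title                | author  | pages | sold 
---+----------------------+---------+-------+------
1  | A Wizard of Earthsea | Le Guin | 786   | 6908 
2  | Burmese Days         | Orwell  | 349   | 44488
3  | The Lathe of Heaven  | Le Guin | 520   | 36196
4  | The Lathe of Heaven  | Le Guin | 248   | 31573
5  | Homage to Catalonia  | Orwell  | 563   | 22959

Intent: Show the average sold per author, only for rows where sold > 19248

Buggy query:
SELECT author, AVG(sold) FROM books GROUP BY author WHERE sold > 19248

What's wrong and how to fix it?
Bug: WHERE cannot follow GROUP BY

Fix: Place WHERE between FROM and GROUP BY

Corrected query:
SELECT author, AVG(sold) FROM books WHERE sold > 19248 GROUP BY author

Result:
author  | AVG(sold)
--------+----------
Le Guin | 33884.5  
Orwell  | 33723.5  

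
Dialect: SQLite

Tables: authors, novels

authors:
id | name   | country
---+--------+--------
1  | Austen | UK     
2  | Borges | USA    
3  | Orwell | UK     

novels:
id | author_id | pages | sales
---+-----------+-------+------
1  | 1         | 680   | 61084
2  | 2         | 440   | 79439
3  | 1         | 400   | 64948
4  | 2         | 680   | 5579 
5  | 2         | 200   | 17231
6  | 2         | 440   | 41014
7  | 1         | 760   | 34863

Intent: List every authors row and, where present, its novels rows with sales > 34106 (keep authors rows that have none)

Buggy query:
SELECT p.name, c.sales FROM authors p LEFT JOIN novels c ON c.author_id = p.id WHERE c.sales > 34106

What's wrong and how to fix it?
Bug: Filtering c.sales in WHERE discards the NULL rows produced by LEFT JOIN, turning it into an inner join

Fix: Put 'c.sales > 34106' in the JOIN's ON clause instead of WHERE

Corrected query:
SELECT p.name, c.sales FROM authors p LEFT JOIN novels c ON c.author_id = p.id AND c.sales > 34106

Result:
name   | sales
-------+------
Austen | 34863
Austen | 61084
Austen | 64948
Borges | 41014
Borges | 79439
Orwell | NULL 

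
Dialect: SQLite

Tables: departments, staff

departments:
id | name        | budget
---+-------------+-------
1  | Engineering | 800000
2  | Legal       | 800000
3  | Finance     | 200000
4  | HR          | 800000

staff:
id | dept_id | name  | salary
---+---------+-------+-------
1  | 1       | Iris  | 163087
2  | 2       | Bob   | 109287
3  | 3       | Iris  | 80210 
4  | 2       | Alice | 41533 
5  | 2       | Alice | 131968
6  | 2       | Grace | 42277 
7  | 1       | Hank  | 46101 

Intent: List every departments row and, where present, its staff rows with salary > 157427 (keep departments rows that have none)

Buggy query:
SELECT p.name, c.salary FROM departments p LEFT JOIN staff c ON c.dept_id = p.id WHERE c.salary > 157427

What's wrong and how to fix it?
Bug: A WHERE condition on the right-hand table after LEFT JOIN drops unmatched parents

Fix: Put 'c.salary > 157427' in the JOIN's ON clause instead of WHERE

Corrected query:
SELECT p.name, c.salary FROM departments p LEFT JOIN staff c ON c.dept_id = p.id AND c.salary > 157427

Result:
name        | salary
------------+-------
Engineering | 163087
Legal       | NULL  
Finance     | NULL  
HR          | NULL  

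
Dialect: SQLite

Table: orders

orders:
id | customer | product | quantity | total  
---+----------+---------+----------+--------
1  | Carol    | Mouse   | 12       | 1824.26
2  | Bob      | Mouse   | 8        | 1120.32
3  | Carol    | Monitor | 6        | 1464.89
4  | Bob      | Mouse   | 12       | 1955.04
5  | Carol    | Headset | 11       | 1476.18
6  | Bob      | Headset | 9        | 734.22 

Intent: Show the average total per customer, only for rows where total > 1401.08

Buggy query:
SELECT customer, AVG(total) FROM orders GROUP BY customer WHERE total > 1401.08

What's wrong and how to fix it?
Bug: Row-level WHERE must come before GROUP BY in the clause order

Fix: Place WHERE between FROM and GROUP BY

Corrected query:
SELECT customer, AVG(total) FROM orders WHERE total > 1401.08 GROUP BY customer

Result:
customer | AVG(total) 
---------+------------
Bob      | 1955.04    
Carol    | 1588.443333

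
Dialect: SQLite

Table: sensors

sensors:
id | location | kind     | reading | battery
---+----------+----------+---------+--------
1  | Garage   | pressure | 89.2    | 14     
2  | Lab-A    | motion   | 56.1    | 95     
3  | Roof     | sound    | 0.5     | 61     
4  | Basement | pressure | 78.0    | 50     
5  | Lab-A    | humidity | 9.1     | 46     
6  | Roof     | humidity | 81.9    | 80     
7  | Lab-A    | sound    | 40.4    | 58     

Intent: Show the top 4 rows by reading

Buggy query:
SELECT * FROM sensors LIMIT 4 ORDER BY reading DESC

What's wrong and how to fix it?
Bug: LIMIT must come after ORDER BY

Fix: Swap the clauses: ORDER BY first, then LIMIT

Corrected query:
SELECT * FROM sensors ORDER BY reading DESC LIMIT 4

Result:
id | location | kind     | reading | battery
---+----------+----------+---------+--------
1  | Garage   | pressure | 89.2    | 14     
6  | Roof     | humidity | 81.9    | 80     
4  | Basement | pressure | 78      | 50     
2  | Lab-A    | motion   | 56.1    | 95     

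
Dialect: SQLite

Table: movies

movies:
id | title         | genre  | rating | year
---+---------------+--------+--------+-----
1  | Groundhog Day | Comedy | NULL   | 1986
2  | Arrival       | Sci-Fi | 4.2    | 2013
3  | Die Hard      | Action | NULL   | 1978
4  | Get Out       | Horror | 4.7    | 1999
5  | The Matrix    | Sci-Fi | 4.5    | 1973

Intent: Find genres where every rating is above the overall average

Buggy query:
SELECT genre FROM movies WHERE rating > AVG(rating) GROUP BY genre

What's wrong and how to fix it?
Bug: AVG() is an aggregate; it can't sit directly in WHERE

Fix: Use a subquery for AVG and a HAVING MIN(...) filter so the condition holds for every row in the group

Corrected query:
SELECT genre FROM movies GROUP BY genre HAVING MIN(rating) > (SELECT AVG(rating) FROM movies)

Result:
genre 
------
Horror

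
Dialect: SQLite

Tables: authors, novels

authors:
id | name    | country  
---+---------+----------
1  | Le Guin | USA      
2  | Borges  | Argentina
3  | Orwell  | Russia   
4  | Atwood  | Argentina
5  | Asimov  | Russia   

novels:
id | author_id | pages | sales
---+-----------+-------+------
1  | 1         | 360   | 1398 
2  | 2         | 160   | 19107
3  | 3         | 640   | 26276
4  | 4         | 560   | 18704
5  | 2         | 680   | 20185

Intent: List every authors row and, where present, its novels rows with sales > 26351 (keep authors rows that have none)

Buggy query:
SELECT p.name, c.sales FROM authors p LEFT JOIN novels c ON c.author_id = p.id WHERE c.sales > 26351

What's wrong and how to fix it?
Bug: A WHERE condition on the right-hand table after LEFT JOIN drops unmatched parents

Fix: Move the right-table condition into the ON clause so unmatched parents are kept

Corrected query:
SELECT p.name, c.sales FROM authors p LEFT JOIN novels c ON c.author_id = p.id AND c.sales > 26351

Result:
name    | sales
--------+------
Le Guin | NULL 
Borges  | NULL 
Orwell  | NULL 
Atwood  | NULL 
Asimov  | NULL 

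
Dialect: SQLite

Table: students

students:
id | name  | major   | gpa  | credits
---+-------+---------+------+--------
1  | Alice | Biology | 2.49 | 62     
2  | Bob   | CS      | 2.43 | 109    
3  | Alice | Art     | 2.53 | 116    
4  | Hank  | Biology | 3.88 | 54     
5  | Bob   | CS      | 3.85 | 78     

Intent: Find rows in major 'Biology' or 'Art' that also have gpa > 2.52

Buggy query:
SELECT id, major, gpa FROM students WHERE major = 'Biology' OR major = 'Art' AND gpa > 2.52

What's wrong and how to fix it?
Bug: Without parentheses, AND is evaluated before OR, so the gpa filter only applies to the 'Art' branch

Fix: Add parentheses around the OR so the AND applies to both alternatives

Corrected query:
SELECT id, major, gpa FROM students WHERE (major = 'Biology' OR major = 'Art') AND gpa > 2.52

Result:
id | major   | gpa 
---+---------+-----
3  | Art     | 2.53
4  | Biology | 3.88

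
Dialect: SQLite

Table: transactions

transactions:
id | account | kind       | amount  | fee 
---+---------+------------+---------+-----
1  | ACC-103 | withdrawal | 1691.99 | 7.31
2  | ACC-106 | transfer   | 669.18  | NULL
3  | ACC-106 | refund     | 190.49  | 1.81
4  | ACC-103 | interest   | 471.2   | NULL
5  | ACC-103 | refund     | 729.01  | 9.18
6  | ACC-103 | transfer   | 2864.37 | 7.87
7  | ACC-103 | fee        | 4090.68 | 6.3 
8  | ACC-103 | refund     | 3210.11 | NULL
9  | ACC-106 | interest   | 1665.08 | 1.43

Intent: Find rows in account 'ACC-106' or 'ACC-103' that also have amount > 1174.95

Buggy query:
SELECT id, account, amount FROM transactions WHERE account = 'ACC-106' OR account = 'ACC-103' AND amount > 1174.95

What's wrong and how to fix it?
Bug: Without parentheses, AND is evaluated before OR, so the amount filter only applies to the 'ACC-103' branch

Fix: Add parentheses around the OR so the AND applies to both alternatives

Corrected query:
SELECT id, account, amount FROM transactions WHERE (account = 'ACC-106' OR account = 'ACC-103') AND amount > 1174.95

Result:
id | account | amount 
---+---------+--------
1  | ACC-103 | 1691.99
6  | ACC-103 | 2864.37
7  | ACC-103 | 4090.68
8  | ACC-103 | 3210.11
9  | ACC-106 | 1665.08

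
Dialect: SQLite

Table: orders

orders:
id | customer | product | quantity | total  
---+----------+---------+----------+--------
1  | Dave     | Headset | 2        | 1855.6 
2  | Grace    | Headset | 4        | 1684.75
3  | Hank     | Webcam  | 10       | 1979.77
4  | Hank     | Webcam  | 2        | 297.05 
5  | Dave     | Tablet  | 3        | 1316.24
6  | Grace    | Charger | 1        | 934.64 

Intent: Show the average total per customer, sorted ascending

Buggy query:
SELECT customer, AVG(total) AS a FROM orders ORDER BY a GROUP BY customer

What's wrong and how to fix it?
Bug: GROUP BY must precede ORDER BY

Fix: Move ORDER BY to the end, after GROUP BY

Corrected query:
SELECT customer, AVG(total) AS a FROM orders GROUP BY customer ORDER BY a

Result:
customer | a       
---------+---------
Hank     | 1138.41 
Grace    | 1309.695
Dave     | 1585.92 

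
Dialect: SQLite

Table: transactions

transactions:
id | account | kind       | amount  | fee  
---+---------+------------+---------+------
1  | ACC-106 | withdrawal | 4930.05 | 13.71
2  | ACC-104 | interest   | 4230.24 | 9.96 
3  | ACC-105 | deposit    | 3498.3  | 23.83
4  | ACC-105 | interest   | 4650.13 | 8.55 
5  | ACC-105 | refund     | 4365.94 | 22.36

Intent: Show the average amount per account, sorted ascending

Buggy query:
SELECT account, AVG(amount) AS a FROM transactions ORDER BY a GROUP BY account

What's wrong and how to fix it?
Bug: GROUP BY must precede ORDER BY

Fix: Reorder: SELECT … FROM … GROUP BY … ORDER BY …

Corrected query:
SELECT account, AVG(amount) AS a FROM transactions GROUP BY account ORDER BY a

Result:
account | a          
--------+------------
ACC-105 | 4171.456667
ACC-104 | 4230.24    
ACC-106 | 4930.05    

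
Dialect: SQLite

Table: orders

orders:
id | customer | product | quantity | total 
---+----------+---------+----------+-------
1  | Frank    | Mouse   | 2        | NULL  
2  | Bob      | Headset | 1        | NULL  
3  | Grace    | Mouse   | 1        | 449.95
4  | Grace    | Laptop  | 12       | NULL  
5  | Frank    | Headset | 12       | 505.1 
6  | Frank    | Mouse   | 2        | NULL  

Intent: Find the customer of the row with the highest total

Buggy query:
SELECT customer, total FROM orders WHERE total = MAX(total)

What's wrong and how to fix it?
Bug: MAX(total) is an aggregate and cannot be used directly in WHERE

Fix: Wrap MAX in a scalar subquery so WHERE compares against a single value

Corrected query:
SELECT customer, total FROM orders WHERE total = (SELECT MAX(total) FROM orders)

Result:
customer | total
---------+------
Frank    | 505.1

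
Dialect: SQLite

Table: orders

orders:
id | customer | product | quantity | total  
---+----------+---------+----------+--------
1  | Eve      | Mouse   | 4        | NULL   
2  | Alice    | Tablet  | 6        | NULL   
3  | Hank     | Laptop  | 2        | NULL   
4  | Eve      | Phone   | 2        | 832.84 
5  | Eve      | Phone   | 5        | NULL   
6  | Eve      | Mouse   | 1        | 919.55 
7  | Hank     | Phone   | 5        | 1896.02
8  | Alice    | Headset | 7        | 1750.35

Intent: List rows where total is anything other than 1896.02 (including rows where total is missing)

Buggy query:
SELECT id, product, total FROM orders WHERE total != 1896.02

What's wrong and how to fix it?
Bug: Inequality against NULL is unknown, not true; rows with NULL are dropped

Fix: Add an explicit OR total IS NULL to include the missing-value rows

Corrected query:
SELECT id, product, total FROM orders WHERE total != 1896.02 OR total IS NULL

Result:
id | product | total  
---+---------+--------
1  | Mouse   | NULL   
2  | Tablet  | NULL   
3  | Laptop  | NULL   
4  | Phone   | 832.84 
5  | Phone   | NULL   
6  | Mouse   | 919.55 
8  | Headset | 1750.35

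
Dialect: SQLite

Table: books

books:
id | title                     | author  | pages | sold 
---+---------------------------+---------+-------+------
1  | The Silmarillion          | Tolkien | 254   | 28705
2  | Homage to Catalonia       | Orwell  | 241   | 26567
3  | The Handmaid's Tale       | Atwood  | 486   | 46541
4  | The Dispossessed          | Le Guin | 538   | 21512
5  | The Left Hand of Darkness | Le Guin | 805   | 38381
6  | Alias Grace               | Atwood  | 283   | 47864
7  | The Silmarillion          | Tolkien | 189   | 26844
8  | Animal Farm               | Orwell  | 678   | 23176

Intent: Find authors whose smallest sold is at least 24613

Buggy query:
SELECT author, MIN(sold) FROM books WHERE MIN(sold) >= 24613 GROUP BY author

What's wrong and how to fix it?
Bug: Aggregates like MIN are computed per group after WHERE runs

Fix: Use HAVING for the per-group MIN condition

Corrected query:
SELECT author, MIN(sold) FROM books GROUP BY author HAVING MIN(sold) >= 24613

Result:
author  | MIN(sold)
--------+----------
Atwood  | 46541    
Tolkien | 26844    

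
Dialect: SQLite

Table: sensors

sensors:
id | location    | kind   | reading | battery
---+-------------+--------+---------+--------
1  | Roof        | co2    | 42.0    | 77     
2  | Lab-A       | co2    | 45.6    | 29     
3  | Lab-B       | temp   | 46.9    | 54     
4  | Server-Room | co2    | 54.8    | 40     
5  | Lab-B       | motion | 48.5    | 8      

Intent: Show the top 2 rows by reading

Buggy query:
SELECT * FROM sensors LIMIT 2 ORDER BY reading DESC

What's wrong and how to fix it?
Bug: LIMIT must come after ORDER BY

Fix: Sort with ORDER BY, then apply LIMIT

Corrected query:
SELECT * FROM sensors ORDER BY reading DESC LIMIT 2

Result:
id | location    | kind   | reading | battery
---+-------------+--------+---------+--------
4  | Server-Room | co2    | 54.8    | 40     
5  | Lab-B       | motion | 48.5    | 8      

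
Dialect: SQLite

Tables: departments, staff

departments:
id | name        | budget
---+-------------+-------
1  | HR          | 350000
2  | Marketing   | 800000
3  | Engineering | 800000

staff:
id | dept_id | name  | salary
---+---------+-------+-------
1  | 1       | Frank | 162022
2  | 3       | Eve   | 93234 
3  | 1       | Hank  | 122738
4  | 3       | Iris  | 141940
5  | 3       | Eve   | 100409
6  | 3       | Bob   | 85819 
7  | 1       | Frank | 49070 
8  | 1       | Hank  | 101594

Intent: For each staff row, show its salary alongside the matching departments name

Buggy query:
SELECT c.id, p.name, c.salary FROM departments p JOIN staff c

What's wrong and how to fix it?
Bug: Missing join condition: each staff row is matched to all departments rows instead of just its own

Fix: Specify the join condition linking the foreign key to the parent id

Corrected query:
SELECT c.id, p.name, c.salary FROM departments p JOIN staff c ON c.dept_id = p.id

Result:
id | name        | salary
---+-------------+-------
1  | HR          | 162022
2  | Engineering | 93234 
3  | HR          | 122738
4  | Engineering | 141940
5  | Engineering | 100409
6  | Engineering | 85819 
7  | HR          | 49070 
8  | HR          | 101594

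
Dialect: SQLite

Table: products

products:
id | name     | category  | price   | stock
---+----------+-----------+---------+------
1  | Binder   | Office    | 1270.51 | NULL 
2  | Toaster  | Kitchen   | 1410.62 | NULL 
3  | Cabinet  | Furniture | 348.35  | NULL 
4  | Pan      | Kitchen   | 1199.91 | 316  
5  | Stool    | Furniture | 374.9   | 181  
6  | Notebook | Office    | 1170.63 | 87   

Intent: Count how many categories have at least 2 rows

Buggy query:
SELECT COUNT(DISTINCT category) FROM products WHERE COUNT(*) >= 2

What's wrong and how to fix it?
Bug: WHERE filters individual rows, not groups, so a group-level COUNT is invalid there

Fix: Group first with HAVING COUNT(*) >= 2, then COUNT the resulting groups

Corrected query:
SELECT COUNT(*) FROM (SELECT category FROM products GROUP BY category HAVING COUNT(*) >= 2)

Result:
COUNT(*)
--------
3       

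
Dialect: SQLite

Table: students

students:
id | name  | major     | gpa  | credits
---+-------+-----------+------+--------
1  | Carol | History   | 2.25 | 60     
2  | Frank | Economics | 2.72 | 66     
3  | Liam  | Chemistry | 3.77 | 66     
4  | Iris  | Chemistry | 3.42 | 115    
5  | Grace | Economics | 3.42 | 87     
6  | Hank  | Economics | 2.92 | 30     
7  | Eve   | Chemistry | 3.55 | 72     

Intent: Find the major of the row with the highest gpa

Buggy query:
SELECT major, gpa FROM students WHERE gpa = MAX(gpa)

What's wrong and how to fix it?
Bug: WHERE is evaluated per row; an aggregate over the whole table isn't defined there

Fix: Wrap MAX in a scalar subquery so WHERE compares against a single value

Corrected query:
SELECT major, gpa FROM students WHERE gpa = (SELECT MAX(gpa) FROM students)

Result:
major     | gpa 
----------+-----
Chemistry | 3.77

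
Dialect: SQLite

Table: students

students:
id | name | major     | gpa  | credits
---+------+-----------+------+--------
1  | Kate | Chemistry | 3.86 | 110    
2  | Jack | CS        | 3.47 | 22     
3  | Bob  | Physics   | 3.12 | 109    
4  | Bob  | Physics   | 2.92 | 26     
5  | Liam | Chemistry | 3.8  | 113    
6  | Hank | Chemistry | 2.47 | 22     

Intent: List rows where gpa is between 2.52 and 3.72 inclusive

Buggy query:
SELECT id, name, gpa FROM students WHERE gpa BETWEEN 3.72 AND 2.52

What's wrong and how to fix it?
Bug: BETWEEN expects the lower bound first; with 3.72 AND 2.52 the range is empty

Fix: Write BETWEEN 2.52 AND 3.72

Corrected query:
SELECT id, name, gpa FROM students WHERE gpa BETWEEN 2.52 AND 3.72

Result:
id | name | gpa 
---+------+-----
2  | Jack | 3.47
3  | Bob  | 3.12
4  | Bob  | 2.92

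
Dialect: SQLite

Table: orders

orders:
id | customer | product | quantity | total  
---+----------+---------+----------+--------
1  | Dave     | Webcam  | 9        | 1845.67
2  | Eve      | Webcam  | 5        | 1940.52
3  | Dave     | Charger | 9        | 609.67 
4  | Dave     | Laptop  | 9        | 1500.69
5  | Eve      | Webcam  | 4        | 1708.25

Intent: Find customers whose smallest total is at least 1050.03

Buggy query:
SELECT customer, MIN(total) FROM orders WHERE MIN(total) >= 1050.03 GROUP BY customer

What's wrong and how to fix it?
Bug: MIN() in WHERE is a misuse of aggregate

Fix: Use HAVING for the per-group MIN condition

Corrected query:
SELECT customer, MIN(total) FROM orders GROUP BY customer HAVING MIN(total) >= 1050.03

Result:
customer | MIN(total)
---------+-----------
Eve      | 1708.25   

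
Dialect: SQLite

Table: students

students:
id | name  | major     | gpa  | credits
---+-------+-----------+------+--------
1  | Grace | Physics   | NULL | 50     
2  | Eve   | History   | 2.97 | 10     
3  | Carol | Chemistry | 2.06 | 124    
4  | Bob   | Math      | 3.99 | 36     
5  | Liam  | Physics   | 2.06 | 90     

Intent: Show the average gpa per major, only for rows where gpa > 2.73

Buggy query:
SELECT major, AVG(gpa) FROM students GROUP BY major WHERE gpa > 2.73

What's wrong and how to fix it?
Bug: WHERE cannot follow GROUP BY

Fix: Move the WHERE clause before GROUP BY

Corrected query:
SELECT major, AVG(gpa) FROM students WHERE gpa > 2.73 GROUP BY major

Result:
major   | AVG(gpa)
--------+---------
History | 2.97    
Math    | 3.99    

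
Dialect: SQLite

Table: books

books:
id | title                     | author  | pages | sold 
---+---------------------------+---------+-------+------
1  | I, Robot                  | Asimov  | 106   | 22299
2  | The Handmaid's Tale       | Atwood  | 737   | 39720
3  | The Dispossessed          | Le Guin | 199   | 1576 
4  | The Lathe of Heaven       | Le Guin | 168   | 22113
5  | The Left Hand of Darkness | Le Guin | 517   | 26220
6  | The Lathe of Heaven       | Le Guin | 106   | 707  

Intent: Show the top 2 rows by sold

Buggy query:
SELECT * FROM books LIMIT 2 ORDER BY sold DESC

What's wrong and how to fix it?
Bug: LIMIT must come after ORDER BY

Fix: Sort with ORDER BY, then apply LIMIT

Corrected query:
SELECT * FROM books ORDER BY sold DESC LIMIT 2

Result:
id | title                     | author  | pages | sold 
---+---------------------------+---------+-------+------
2  | The Handmaid's Tale       | Atwood  | 737   | 39720
5  | The Left Hand of Darkness | Le Guin | 517   | 26220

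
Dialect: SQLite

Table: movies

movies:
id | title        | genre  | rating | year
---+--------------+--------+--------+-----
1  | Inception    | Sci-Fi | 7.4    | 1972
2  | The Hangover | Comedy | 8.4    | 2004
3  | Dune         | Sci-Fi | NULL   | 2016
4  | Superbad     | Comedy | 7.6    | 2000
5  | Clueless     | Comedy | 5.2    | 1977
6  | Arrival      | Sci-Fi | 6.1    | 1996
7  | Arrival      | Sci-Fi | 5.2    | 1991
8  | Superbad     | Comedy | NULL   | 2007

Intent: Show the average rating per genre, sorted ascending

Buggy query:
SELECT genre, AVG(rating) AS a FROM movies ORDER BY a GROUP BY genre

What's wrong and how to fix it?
Bug: ORDER BY appears before GROUP BY; SQL clause order requires GROUP BY first

Fix: Reorder: SELECT … FROM … GROUP BY … ORDER BY …

Corrected query:
SELECT genre, AVG(rating) AS a FROM movies GROUP BY genre ORDER BY a

Result:
genre  | a       
-------+---------
Sci-Fi | 6.233333
Comedy | 7.066667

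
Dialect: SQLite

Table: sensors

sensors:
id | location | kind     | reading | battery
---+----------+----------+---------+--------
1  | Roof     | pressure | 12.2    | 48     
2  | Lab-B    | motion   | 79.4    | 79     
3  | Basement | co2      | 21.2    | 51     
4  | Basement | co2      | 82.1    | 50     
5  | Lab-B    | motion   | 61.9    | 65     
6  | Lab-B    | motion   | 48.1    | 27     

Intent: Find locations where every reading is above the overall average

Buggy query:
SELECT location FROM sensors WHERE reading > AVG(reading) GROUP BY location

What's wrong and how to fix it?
Bug: AVG() is an aggregate; it can't sit directly in WHERE

Fix: Use a subquery for AVG and a HAVING MIN(...) filter so the condition holds for every row in the group

Corrected query:
SELECT location FROM sensors GROUP BY location HAVING MIN(reading) > (SELECT AVG(reading) FROM sensors)

Result:
(no rows)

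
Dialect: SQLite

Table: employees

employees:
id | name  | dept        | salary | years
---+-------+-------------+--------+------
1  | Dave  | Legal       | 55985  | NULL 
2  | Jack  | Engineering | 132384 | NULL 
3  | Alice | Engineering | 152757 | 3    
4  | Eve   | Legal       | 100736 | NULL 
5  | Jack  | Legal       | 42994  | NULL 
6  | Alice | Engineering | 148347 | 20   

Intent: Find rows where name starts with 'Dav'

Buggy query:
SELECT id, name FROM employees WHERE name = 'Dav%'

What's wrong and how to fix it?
Bug: '=' compares the literal string including the % character; pattern matching needs LIKE

Fix: Replace '=' with LIKE so 'Dav%' is treated as a pattern

Corrected query:
SELECT id, name FROM employees WHERE name LIKE 'Dav%'

Result:
id | name
---+-----
1  | Dave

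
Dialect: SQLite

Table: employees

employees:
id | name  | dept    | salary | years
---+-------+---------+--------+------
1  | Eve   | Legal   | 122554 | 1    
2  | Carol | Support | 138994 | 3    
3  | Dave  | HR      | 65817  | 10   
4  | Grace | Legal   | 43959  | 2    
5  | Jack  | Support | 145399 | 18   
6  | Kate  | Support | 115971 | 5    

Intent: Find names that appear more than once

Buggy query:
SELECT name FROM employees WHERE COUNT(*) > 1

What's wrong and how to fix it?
Bug: COUNT(*) is an aggregate and cannot be used in WHERE

Fix: Group first, then use HAVING for the count condition

Corrected query:
SELECT name FROM employees GROUP BY name HAVING COUNT(*) > 1

Result:
(no rows)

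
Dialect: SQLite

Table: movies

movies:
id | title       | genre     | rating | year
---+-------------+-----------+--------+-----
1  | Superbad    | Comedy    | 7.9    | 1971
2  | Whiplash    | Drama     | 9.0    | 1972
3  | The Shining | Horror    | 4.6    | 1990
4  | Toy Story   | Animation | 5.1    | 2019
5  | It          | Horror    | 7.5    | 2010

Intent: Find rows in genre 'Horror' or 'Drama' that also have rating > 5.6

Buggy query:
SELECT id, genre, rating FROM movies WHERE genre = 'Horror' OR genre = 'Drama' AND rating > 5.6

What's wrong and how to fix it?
Bug: Without parentheses, AND is evaluated before OR, so the rating filter only applies to the 'Drama' branch

Fix: Add parentheses around the OR so the AND applies to both alternatives

Corrected query:
SELECT id, genre, rating FROM movies WHERE (genre = 'Horror' OR genre = 'Drama') AND rating > 5.6

Result:
id | genre  | rating
---+--------+-------
2  | Drama  | 9     
5  | Horror | 7.5   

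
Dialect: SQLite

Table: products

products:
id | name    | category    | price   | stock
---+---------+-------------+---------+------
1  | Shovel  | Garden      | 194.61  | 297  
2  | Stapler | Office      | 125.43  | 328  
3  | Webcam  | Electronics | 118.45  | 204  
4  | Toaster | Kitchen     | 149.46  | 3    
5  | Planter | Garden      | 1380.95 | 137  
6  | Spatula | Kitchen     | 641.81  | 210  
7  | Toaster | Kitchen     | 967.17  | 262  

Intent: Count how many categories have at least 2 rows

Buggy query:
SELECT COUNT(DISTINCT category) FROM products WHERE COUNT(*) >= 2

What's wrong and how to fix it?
Bug: COUNT(*) cannot appear in WHERE; the per-group count doesn't exist yet

Fix: Use a subquery that GROUPs and filters with HAVING, then count its rows

Corrected query:
SELECT COUNT(*) FROM (SELECT category FROM products GROUP BY category HAVING COUNT(*) >= 2)

Result:
COUNT(*)
--------
2       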